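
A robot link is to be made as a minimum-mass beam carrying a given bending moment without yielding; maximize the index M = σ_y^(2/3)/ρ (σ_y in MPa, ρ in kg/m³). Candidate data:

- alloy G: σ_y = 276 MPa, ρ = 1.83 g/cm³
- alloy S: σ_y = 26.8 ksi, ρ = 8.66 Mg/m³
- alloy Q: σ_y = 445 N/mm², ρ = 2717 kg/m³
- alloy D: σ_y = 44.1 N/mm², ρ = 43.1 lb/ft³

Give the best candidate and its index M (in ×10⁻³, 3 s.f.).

Convert each candidate to consistent units, then evaluate M:
  alloy G: σ_y = 276.0 MPa, ρ = 1830 kg/m³
  alloy S: σ_y = 184.8 MPa, ρ = 8660 kg/m³
  alloy Q: σ_y = 445.0 MPa, ρ = 2717 kg/m³
  alloy D: σ_y = 44.10 MPa, ρ = 690.4 kg/m³
  alloy G: M = 23.2×10⁻³
  alloy Q: M = 21.5×10⁻³
  alloy D: M = 18.1×10⁻³
  alloy S: M = 3.75×10⁻³
Alloy G ranks first.

alloy G, M = 23.2×10⁻³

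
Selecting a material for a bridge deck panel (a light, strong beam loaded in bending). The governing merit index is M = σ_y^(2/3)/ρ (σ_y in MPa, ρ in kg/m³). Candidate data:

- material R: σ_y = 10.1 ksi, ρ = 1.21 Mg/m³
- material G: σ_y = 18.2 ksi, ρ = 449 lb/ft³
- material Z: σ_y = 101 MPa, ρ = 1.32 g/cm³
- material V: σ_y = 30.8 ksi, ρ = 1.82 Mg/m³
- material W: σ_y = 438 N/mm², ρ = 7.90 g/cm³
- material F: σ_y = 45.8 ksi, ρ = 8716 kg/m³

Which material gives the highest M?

Putting every candidate on a common basis:
  material R: σ_y = 69.64 MPa, ρ = 1210 kg/m³
  material G: σ_y = 125.5 MPa, ρ = 7192 kg/m³
  material Z: σ_y = 101.0 MPa, ρ = 1320 kg/m³
  material V: σ_y = 212.4 MPa, ρ = 1820 kg/m³
  material W: σ_y = 438.0 MPa, ρ = 7900 kg/m³
  material F: σ_y = 315.8 MPa, ρ = 8716 kg/m³
  material V: M = 19.6×10⁻³
  material Z: M = 16.4×10⁻³
  material R: M = 14.0×10⁻³
  material W: M = 7.30×10⁻³
  material F: M = 5.32×10⁻³
  material G: M = 3.48×10⁻³
Material V has the largest M.

material V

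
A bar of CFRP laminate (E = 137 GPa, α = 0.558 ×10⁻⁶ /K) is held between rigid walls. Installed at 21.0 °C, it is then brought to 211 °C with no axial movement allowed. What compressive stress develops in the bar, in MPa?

ΔT = 190.0 K. Constrained thermal stress σ = E·α·ΔT = 137.0×10³ MPa × 0.558×10⁻⁶ × 190.0 = 14.5 MPa (compressive).

14.5 MPa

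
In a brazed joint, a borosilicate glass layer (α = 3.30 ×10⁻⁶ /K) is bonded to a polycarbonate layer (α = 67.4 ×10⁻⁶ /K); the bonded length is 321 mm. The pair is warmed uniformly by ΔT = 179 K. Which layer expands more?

α(borosilicate glass) = 3.30×10⁻⁶/K vs α(polycarbonate) = 67.4×10⁻⁶/K.
Higher α expands more for the same ΔT: polycarbonate.

polycarbonate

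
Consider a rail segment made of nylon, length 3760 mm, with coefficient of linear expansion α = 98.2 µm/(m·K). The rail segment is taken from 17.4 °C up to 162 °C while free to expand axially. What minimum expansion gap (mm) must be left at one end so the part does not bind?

53.4 mm

ΔT = 162 − 17.4 = 144.6 K.
ΔL = α·L₀·ΔT = 98.2×10⁻⁶ × 3760 mm × 144.6 K = 53.4 mm.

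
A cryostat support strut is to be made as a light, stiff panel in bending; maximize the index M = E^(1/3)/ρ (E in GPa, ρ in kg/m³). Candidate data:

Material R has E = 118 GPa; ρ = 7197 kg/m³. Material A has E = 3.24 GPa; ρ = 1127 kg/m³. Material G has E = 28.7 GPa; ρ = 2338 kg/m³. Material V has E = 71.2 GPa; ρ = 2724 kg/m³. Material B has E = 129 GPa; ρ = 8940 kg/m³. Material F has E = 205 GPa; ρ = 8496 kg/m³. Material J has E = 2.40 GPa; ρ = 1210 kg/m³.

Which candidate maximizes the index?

material V

Evaluate M for each candidate:
  material V: M = 1.52×10⁻³
  material A: M = 1.31×10⁻³
  material G: M = 1.31×10⁻³
  material J: M = 1.11×10⁻³
  material F: M = 0.694×10⁻³
  material R: M = 0.682×10⁻³
  material B: M = 0.565×10⁻³
Material V has the largest M.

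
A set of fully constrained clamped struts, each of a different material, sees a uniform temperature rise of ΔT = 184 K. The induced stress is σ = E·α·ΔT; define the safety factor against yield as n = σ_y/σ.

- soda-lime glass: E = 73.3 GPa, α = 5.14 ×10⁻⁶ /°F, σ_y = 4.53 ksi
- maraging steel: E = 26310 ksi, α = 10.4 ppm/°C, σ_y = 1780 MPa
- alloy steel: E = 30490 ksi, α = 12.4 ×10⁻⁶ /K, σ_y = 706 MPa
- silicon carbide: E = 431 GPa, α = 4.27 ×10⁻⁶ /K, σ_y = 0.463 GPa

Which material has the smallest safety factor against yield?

soda-lime glass

Per material, after unit conversion:
  soda-lime glass: E = 73.30, α = 9.25, σ_y = 31.23 → σ = 125 MPa, n = 0.250
  maraging steel: E = 181.4, α = 10.4, σ_y = 1780 → σ = 347 MPa, n = 5.13
  alloy steel: E = 210.2, α = 12.4, σ_y = 706.0 → σ = 480 MPa, n = 1.47
  silicon carbide: E = 431.0, α = 4.27, σ_y = 463.0 → σ = 339 MPa, n = 1.37
Soda-lime glass has the lowest safety factor, n = 0.250.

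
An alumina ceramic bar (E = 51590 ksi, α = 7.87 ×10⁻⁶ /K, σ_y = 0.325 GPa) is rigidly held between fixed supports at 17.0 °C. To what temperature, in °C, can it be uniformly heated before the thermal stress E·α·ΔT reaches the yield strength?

E = 51590 ksi = 355.7 GPa.
σ_y = 0.325 GPa = 325.0 MPa.
E·α·ΔT = 325.0 MPa ⇒ ΔT = 325.0 / (355.7×10³ × 7.87×10⁻⁶) = 116.1 K.
T = 17.0 + 116.1 = 133.1 °C.

133 °C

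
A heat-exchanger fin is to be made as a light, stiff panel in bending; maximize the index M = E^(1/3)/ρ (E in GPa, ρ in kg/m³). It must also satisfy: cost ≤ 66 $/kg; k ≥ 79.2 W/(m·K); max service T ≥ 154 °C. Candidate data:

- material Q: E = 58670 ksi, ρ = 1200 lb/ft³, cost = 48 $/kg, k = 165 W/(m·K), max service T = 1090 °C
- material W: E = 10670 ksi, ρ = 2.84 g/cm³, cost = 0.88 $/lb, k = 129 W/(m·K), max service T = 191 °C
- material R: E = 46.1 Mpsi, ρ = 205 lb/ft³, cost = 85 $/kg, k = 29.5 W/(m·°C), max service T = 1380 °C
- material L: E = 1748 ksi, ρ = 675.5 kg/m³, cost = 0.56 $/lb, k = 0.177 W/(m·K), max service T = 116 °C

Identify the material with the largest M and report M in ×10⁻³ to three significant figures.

material W, M = 1.48×10⁻³

Screen on constraints: cost ≤ 66 $/kg; k ≥ 79.2 W/(m·K); max service T ≥ 154 °C. Survivors: material Q, material W.
Normalizing units and computing the index:
  material Q: E = 404.5 GPa, ρ = 19220 kg/m³
  material W: E = 73.57 GPa, ρ = 2840 kg/m³
  material W: M = 1.48×10⁻³
  material Q: M = 0.385×10⁻³
Highest index: material W.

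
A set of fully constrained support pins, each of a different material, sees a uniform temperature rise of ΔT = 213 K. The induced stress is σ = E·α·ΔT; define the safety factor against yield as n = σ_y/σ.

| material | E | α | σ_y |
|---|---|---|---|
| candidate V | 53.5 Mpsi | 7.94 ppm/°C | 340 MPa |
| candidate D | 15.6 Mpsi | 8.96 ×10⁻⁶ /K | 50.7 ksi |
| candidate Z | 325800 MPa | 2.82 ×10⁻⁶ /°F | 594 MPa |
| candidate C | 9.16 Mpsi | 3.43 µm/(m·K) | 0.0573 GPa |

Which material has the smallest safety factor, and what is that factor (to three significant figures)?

candidate V, n = 0.545

With everything in SI (GPa, ×10⁻⁶/K, MPa):
  candidate V: E = 368.9, α = 7.94, σ_y = 340.0 → σ = 624 MPa, n = 0.545
  candidate D: E = 107.6, α = 8.96, σ_y = 349.6 → σ = 205 MPa, n = 1.70
  candidate Z: E = 325.8, α = 5.08, σ_y = 594.0 → σ = 352 MPa, n = 1.69
  candidate C: E = 63.16, α = 3.43, σ_y = 57.30 → σ = 46.1 MPa, n = 1.24
The minimum is candidate V at n = 0.545.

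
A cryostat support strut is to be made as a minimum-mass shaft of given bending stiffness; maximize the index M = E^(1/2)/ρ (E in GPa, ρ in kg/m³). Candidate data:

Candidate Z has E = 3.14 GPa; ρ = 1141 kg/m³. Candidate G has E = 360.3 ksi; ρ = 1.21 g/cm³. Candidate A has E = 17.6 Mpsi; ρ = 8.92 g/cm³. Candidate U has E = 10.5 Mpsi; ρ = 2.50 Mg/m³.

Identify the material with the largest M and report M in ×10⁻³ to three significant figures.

After converting to SI:
  candidate Z: E = 3.140 GPa, ρ = 1141 kg/m³
  candidate G: E = 2.484 GPa, ρ = 1210 kg/m³
  candidate A: E = 121.3 GPa, ρ = 8920 kg/m³
  candidate U: E = 72.39 GPa, ρ = 2500 kg/m³
  candidate U: M = 3.40×10⁻³
  candidate Z: M = 1.55×10⁻³
  candidate G: M = 1.30×10⁻³
  candidate A: M = 1.23×10⁻³
The maximum is for candidate U.

candidate U, M = 3.40×10⁻³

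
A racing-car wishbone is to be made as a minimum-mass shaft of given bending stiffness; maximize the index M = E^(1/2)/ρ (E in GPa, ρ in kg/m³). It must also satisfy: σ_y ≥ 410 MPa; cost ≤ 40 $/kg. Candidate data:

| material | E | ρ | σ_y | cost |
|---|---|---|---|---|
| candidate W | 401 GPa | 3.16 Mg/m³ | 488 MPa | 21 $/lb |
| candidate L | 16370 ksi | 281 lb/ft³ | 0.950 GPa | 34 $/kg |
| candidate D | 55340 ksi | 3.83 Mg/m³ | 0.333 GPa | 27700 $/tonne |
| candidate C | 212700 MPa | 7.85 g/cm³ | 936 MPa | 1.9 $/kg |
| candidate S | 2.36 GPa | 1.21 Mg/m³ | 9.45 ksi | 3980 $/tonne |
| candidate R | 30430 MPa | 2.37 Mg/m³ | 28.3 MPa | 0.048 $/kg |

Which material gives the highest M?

candidate L

Screen on constraints: σ_y ≥ 410 MPa; cost ≤ 40 $/kg. Survivors: candidate L, candidate C.
Putting every candidate on a common basis:
  candidate L: E = 112.9 GPa, ρ = 4501 kg/m³
  candidate C: E = 212.7 GPa, ρ = 7850 kg/m³
  candidate L: M = 2.36×10⁻³
  candidate C: M = 1.86×10⁻³
Highest index: candidate L.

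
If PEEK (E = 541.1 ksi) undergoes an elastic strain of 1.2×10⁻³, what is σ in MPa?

4.48 MPa

E = 541.1 ksi = 3.731 GPa.
σ = E·ε = 3731 MPa × 1.2×10⁻³ = 4.48 MPa.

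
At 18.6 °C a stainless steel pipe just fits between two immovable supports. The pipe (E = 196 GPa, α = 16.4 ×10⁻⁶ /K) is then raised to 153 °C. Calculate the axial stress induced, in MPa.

432 MPa

ΔT = 134.4 K. Constrained thermal stress σ = E·α·ΔT = 196.0×10³ MPa × 16.4×10⁻⁶ × 134.4 = 432 MPa (compressive).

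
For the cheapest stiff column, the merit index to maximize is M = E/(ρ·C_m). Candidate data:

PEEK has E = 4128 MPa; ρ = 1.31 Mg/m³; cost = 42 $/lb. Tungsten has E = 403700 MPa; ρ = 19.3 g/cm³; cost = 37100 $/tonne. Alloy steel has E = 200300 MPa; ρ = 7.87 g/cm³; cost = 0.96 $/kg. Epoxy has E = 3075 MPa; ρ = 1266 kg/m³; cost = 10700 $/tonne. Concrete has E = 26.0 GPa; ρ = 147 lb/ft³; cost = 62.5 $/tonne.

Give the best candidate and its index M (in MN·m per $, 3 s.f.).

concrete, M = 177 MN·m per $

Convert each candidate to consistent units, then evaluate M:
  PEEK: E = 4.128 GPa, ρ = 1310 kg/m³, cost = 92.59 $/kg
  tungsten: E = 403.7 GPa, ρ = 19300 kg/m³, cost = 37.10 $/kg
  alloy steel: E = 200.3 GPa, ρ = 7870 kg/m³, cost = 0.9600 $/kg
  epoxy: E = 3.075 GPa, ρ = 1266 kg/m³, cost = 10.70 $/kg
  concrete: E = 26.00 GPa, ρ = 2355 kg/m³, cost = 0.06250 $/kg
  concrete: M = 177 MN·m per $
  alloy steel: M = 26.5 MN·m per $
  tungsten: M = 0.564 MN·m per $
  epoxy: M = 0.227 MN·m per $
  PEEK: M = 0.0340 MN·m per $
The maximum is for concrete.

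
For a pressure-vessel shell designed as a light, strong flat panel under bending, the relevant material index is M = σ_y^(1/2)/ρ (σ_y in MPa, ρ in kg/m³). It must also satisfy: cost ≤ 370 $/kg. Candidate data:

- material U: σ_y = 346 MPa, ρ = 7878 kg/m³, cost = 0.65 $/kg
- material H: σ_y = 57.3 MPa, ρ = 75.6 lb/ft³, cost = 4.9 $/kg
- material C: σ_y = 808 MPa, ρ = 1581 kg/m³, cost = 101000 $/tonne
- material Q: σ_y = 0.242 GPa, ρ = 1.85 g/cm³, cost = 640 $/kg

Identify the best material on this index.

Screen on constraints: cost ≤ 370 $/kg. Survivors: material U, material H, material C.
Putting every candidate on a common basis:
  material U: σ_y = 346.0 MPa, ρ = 7878 kg/m³
  material H: σ_y = 57.30 MPa, ρ = 1211 kg/m³
  material C: σ_y = 808.0 MPa, ρ = 1581 kg/m³
  material C: M = 18.0×10⁻³
  material H: M = 6.25×10⁻³
  material U: M = 2.36×10⁻³
Material C ranks first.

material C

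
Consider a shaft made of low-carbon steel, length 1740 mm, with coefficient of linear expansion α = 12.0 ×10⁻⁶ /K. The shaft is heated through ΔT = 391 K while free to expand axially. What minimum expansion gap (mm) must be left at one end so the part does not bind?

ΔL = α·L₀·ΔT = 12.0×10⁻⁶ × 1740 mm × 391.0 K = 8.16 mm.

8.16 mm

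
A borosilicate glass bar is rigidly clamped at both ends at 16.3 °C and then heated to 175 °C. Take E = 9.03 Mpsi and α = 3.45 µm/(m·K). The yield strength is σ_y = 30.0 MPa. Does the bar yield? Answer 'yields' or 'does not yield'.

yields

E = 9.03 Mpsi = 62.26 GPa.
ΔT = 158.7 K. Constrained thermal stress σ = E·α·ΔT = 62.26×10³ MPa × 3.45×10⁻⁶ × 158.7 = 34.1 MPa (compressive).
Compare to σ_y = 30.0 MPa: σ ≥ σ_y, so it yields.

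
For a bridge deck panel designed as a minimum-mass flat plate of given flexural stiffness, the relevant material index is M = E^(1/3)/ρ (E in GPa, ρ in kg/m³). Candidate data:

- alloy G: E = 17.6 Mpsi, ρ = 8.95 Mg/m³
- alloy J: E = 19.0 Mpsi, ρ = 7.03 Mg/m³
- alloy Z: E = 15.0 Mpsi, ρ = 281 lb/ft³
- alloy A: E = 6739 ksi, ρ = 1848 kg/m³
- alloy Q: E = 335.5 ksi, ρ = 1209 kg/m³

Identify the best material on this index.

alloy A

Putting every candidate on a common basis:
  alloy G: E = 121.3 GPa, ρ = 8950 kg/m³
  alloy J: E = 131.0 GPa, ρ = 7030 kg/m³
  alloy Z: E = 103.4 GPa, ρ = 4501 kg/m³
  alloy A: E = 46.46 GPa, ρ = 1848 kg/m³
  alloy Q: E = 2.313 GPa, ρ = 1209 kg/m³
  alloy A: M = 1.95×10⁻³
  alloy Q: M = 1.09×10⁻³
  alloy Z: M = 1.04×10⁻³
  alloy J: M = 0.722×10⁻³
  alloy G: M = 0.553×10⁻³
Highest index: alloy A.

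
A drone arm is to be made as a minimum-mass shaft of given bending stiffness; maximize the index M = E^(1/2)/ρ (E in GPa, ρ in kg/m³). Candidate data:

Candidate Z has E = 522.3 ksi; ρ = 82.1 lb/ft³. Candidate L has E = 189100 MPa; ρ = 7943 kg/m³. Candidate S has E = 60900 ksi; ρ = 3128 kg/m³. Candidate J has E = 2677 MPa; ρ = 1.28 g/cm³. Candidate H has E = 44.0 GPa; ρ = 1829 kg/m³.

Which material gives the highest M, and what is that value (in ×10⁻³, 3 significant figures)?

After converting to SI:
  candidate Z: E = 3.601 GPa, ρ = 1315 kg/m³
  candidate L: E = 189.1 GPa, ρ = 7943 kg/m³
  candidate S: E = 419.9 GPa, ρ = 3128 kg/m³
  candidate J: E = 2.677 GPa, ρ = 1280 kg/m³
  candidate H: E = 44.00 GPa, ρ = 1829 kg/m³
  candidate S: M = 6.55×10⁻³
  candidate H: M = 3.63×10⁻³
  candidate L: M = 1.73×10⁻³
  candidate Z: M = 1.44×10⁻³
  candidate J: M = 1.28×10⁻³
The maximum is for candidate S.

candidate S, M = 6.55×10⁻³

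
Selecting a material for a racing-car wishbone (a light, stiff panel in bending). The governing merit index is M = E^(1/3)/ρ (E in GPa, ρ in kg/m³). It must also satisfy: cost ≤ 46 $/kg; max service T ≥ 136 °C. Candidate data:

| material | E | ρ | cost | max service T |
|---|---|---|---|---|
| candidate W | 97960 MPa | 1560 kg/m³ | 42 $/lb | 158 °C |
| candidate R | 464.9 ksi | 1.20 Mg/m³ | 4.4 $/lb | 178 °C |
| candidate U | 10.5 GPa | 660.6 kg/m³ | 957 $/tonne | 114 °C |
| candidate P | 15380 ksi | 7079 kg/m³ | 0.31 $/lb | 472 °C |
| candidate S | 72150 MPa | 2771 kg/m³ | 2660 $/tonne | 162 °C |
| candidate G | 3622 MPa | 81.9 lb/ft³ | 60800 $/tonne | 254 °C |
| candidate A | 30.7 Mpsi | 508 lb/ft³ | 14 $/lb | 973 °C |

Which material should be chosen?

candidate S

Screen on constraints: cost ≤ 46 $/kg; max service T ≥ 136 °C. Survivors: candidate R, candidate P, candidate S, candidate A.
In SI units:
  candidate R: E = 3.205 GPa, ρ = 1200 kg/m³
  candidate P: E = 106.0 GPa, ρ = 7079 kg/m³
  candidate S: E = 72.15 GPa, ρ = 2771 kg/m³
  candidate A: E = 211.7 GPa, ρ = 8137 kg/m³
  candidate S: M = 1.50×10⁻³
  candidate R: M = 1.23×10⁻³
  candidate A: M = 0.732×10⁻³
  candidate P: M = 0.669×10⁻³
Highest index: candidate S.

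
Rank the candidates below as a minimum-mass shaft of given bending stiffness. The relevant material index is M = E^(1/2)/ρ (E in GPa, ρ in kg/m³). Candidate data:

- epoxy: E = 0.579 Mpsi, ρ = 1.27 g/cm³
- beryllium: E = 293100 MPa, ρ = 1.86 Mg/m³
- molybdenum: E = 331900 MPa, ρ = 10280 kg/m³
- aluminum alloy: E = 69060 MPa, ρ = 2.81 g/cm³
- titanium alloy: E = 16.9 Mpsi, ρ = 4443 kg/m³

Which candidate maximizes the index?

beryllium

After converting to SI:
  epoxy: E = 3.992 GPa, ρ = 1270 kg/m³
  beryllium: E = 293.1 GPa, ρ = 1860 kg/m³
  molybdenum: E = 331.9 GPa, ρ = 10280 kg/m³
  aluminum alloy: E = 69.06 GPa, ρ = 2810 kg/m³
  titanium alloy: E = 116.5 GPa, ρ = 4443 kg/m³
  beryllium: M = 9.20×10⁻³
  aluminum alloy: M = 2.96×10⁻³
  titanium alloy: M = 2.43×10⁻³
  molybdenum: M = 1.77×10⁻³
  epoxy: M = 1.57×10⁻³
Beryllium ranks first.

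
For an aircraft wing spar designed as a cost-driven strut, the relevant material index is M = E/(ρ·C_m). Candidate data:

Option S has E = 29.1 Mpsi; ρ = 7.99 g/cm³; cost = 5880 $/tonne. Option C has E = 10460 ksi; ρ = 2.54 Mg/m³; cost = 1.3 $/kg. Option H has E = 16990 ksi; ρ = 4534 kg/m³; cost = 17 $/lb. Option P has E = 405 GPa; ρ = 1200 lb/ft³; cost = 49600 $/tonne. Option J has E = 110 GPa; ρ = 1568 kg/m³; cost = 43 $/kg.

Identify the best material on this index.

option C

After converting to SI:
  option S: E = 200.6 GPa, ρ = 7990 kg/m³, cost = 5.880 $/kg
  option C: E = 72.12 GPa, ρ = 2540 kg/m³, cost = 1.300 $/kg
  option H: E = 117.1 GPa, ρ = 4534 kg/m³, cost = 37.48 $/kg
  option P: E = 405.0 GPa, ρ = 19220 kg/m³, cost = 49.60 $/kg
  option J: E = 110.0 GPa, ρ = 1568 kg/m³, cost = 43.00 $/kg
  option C: M = 21.8 MN·m per $
  option S: M = 4.27 MN·m per $
  option J: M = 1.63 MN·m per $
  option H: M = 0.689 MN·m per $
  option P: M = 0.425 MN·m per $
The maximum is for option C.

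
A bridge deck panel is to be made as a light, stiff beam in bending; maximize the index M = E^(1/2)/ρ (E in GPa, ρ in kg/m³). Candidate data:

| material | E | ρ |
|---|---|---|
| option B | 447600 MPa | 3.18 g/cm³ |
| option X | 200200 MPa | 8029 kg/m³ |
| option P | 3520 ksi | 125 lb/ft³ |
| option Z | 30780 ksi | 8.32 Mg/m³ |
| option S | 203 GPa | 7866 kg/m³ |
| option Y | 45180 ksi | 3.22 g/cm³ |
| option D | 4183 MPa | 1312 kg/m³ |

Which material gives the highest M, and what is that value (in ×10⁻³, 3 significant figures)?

Normalizing units and computing the index:
  option B: E = 447.6 GPa, ρ = 3180 kg/m³
  option X: E = 200.2 GPa, ρ = 8029 kg/m³
  option P: E = 24.27 GPa, ρ = 2002 kg/m³
  option Z: E = 212.2 GPa, ρ = 8320 kg/m³
  option S: E = 203.0 GPa, ρ = 7866 kg/m³
  option Y: E = 311.5 GPa, ρ = 3220 kg/m³
  option D: E = 4.183 GPa, ρ = 1312 kg/m³
  option B: M = 6.65×10⁻³
  option Y: M = 5.48×10⁻³
  option P: M = 2.46×10⁻³
  option S: M = 1.81×10⁻³
  option X: M = 1.76×10⁻³
  option Z: M = 1.75×10⁻³
  option D: M = 1.56×10⁻³
Highest index: option B.

option B, M = 6.65×10⁻³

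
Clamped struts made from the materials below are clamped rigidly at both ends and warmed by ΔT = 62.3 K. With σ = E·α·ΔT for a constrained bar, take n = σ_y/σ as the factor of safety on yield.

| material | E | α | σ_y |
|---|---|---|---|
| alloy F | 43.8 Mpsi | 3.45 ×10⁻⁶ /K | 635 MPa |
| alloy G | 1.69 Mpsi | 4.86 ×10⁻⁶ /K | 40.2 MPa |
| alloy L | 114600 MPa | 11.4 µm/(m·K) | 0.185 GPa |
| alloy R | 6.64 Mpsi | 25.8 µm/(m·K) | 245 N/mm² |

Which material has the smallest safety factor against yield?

With everything in SI (GPa, ×10⁻⁶/K, MPa):
  alloy F: E = 302.0, α = 3.45, σ_y = 635.0 → σ = 64.9 MPa, n = 9.78
  alloy G: E = 11.65, α = 4.86, σ_y = 40.20 → σ = 3.53 MPa, n = 11.4
  alloy L: E = 114.6, α = 11.4, σ_y = 185.0 → σ = 81.4 MPa, n = 2.27
  alloy R: E = 45.78, α = 25.8, σ_y = 245.0 → σ = 73.6 MPa, n = 3.33
The minimum is alloy L at n = 2.27.

alloy L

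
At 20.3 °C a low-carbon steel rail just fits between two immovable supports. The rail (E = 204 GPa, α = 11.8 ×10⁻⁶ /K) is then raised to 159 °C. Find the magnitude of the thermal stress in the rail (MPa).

334 MPa

ΔT = 138.7 K. Constrained thermal stress σ = E·α·ΔT = 204.0×10³ MPa × 11.8×10⁻⁶ × 138.7 = 334 MPa (compressive).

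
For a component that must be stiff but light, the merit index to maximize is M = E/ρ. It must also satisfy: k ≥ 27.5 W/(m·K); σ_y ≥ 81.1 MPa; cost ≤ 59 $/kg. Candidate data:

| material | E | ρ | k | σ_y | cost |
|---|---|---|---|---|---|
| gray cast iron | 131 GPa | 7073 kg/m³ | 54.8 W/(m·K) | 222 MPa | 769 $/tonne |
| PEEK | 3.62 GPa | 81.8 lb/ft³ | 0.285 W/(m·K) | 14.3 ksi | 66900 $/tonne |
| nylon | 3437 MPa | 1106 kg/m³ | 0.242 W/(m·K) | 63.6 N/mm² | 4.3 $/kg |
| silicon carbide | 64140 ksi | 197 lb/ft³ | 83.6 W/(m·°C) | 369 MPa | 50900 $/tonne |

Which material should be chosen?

silicon carbide

Screen on constraints: k ≥ 27.5 W/(m·K); σ_y ≥ 81.1 MPa; cost ≤ 59 $/kg. Survivors: gray cast iron, silicon carbide.
In SI units:
  gray cast iron: E = 131.0 GPa, ρ = 7073 kg/m³
  silicon carbide: E = 442.2 GPa, ρ = 3156 kg/m³
  silicon carbide: M = 140 MN·m/kg
  gray cast iron: M = 18.5 MN·m/kg
Silicon carbide ranks first.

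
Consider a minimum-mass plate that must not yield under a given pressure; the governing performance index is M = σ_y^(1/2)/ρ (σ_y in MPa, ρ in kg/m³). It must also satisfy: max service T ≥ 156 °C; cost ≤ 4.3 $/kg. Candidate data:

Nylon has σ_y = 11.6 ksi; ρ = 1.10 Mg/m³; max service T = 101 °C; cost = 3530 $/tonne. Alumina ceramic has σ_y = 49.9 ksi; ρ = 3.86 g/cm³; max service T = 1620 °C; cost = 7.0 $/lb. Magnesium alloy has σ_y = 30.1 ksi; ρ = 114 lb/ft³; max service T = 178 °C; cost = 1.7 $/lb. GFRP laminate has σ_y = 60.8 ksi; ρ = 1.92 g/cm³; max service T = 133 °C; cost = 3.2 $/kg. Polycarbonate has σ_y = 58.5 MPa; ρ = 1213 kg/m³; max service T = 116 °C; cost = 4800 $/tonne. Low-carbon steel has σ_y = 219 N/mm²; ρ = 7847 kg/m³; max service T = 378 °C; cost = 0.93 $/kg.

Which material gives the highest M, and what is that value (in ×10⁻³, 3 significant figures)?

magnesium alloy, M = 7.89×10⁻³

Screen on constraints: max service T ≥ 156 °C; cost ≤ 4.3 $/kg. Survivors: magnesium alloy, low-carbon steel.
Normalizing units and computing the index:
  magnesium alloy: σ_y = 207.5 MPa, ρ = 1826 kg/m³
  low-carbon steel: σ_y = 219.0 MPa, ρ = 7847 kg/m³
  magnesium alloy: M = 7.89×10⁻³
  low-carbon steel: M = 1.89×10⁻³
Highest index: magnesium alloy.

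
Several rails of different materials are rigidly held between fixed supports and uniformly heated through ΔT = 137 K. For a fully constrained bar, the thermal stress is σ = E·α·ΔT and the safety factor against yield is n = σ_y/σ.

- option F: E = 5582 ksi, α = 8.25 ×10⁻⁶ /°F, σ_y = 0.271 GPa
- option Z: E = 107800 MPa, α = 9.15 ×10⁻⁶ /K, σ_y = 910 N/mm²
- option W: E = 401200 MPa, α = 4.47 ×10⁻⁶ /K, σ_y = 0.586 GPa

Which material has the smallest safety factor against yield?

In consistent units (E in GPa, α in ×10⁻⁶/K, σ_y in MPa):
  option F: E = 38.49, α = 14.8, σ_y = 271.0 → σ = 78.3 MPa, n = 3.46
  option Z: E = 107.8, α = 9.15, σ_y = 910.0 → σ = 135 MPa, n = 6.73
  option W: E = 401.2, α = 4.47, σ_y = 586.0 → σ = 246 MPa, n = 2.39
Option W has the lowest safety factor, n = 2.39.

option W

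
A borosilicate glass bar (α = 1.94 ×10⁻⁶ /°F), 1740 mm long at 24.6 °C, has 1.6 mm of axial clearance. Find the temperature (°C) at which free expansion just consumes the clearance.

288 °C

α = 1.94×10⁻⁶/°F × 9/5 = 3.49×10⁻⁶/K.
α·L₀·ΔT = 1.6 mm ⇒ ΔT = 1.6 / (3.49×10⁻⁶ × 1740.0) = 263.3 K.
T = 24.6 + 263.3 = 287.9 °C.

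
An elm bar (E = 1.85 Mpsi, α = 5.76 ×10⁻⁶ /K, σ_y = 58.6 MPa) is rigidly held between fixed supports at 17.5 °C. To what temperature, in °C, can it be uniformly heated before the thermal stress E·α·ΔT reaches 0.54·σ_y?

E = 1.85 Mpsi = 12.76 GPa.
E·α·ΔT = 31.64 MPa ⇒ ΔT = 31.64 / (12.76×10³ × 5.76×10⁻⁶) = 430.7 K.
T = 17.5 + 430.7 = 448.2 °C.

448 °C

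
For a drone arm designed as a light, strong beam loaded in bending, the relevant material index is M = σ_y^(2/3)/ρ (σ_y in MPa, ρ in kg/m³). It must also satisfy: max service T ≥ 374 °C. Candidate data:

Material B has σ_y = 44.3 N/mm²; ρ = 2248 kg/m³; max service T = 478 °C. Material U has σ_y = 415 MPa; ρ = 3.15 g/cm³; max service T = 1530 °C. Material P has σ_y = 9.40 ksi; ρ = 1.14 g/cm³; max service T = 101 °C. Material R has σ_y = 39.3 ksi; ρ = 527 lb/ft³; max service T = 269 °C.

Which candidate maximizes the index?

material U

Screen on constraints: max service T ≥ 374 °C. Survivors: material B, material U.
After converting to SI:
  material B: σ_y = 44.30 MPa, ρ = 2248 kg/m³
  material U: σ_y = 415.0 MPa, ρ = 3150 kg/m³
  material U: M = 17.7×10⁻³
  material B: M = 5.57×10⁻³
Material U has the largest M.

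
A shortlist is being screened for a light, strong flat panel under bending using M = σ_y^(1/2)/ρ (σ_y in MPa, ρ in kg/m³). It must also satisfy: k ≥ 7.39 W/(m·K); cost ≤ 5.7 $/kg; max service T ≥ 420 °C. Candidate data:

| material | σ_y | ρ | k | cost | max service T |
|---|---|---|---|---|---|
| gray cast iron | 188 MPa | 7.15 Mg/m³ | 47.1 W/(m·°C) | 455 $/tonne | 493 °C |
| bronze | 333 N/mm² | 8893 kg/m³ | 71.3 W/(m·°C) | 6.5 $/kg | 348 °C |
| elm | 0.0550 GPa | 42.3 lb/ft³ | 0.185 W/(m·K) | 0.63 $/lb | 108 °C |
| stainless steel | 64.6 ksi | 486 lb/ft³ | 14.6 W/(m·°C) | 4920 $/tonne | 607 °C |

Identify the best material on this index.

Screen on constraints: k ≥ 7.39 W/(m·K); cost ≤ 5.7 $/kg; max service T ≥ 420 °C. Survivors: gray cast iron, stainless steel.
In SI units:
  gray cast iron: σ_y = 188.0 MPa, ρ = 7150 kg/m³
  stainless steel: σ_y = 445.4 MPa, ρ = 7785 kg/m³
  stainless steel: M = 2.71×10⁻³
  gray cast iron: M = 1.92×10⁻³
Highest index: stainless steel.

stainless steel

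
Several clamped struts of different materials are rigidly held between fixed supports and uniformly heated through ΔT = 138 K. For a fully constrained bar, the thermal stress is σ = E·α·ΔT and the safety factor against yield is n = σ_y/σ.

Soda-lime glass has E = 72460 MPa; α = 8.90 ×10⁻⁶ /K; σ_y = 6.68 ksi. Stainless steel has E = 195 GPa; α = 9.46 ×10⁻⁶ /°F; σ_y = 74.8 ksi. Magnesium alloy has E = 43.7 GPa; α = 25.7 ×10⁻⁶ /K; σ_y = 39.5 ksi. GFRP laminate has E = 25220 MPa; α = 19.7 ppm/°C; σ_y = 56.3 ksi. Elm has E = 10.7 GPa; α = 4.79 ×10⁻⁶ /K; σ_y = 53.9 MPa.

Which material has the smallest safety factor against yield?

soda-lime glass

In consistent units (E in GPa, α in ×10⁻⁶/K, σ_y in MPa):
  soda-lime glass: E = 72.46, α = 8.90, σ_y = 46.06 → σ = 89.0 MPa, n = 0.518
  stainless steel: E = 195.0, α = 17.0, σ_y = 515.7 → σ = 458 MPa, n = 1.13
  magnesium alloy: E = 43.70, α = 25.7, σ_y = 272.3 → σ = 155 MPa, n = 1.76
  GFRP laminate: E = 25.22, α = 19.7, σ_y = 388.2 → σ = 68.6 MPa, n = 5.66
  elm: E = 10.70, α = 4.79, σ_y = 53.90 → σ = 7.07 MPa, n = 7.62
Soda-lime glass has the lowest safety factor, n = 0.518.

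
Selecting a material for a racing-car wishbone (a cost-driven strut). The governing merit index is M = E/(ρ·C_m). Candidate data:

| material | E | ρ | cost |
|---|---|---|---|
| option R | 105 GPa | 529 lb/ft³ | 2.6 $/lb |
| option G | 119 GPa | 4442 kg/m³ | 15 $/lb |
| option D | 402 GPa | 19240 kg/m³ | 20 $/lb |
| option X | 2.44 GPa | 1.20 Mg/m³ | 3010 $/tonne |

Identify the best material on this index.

option R

Normalizing units and computing the index:
  option R: E = 105.0 GPa, ρ = 8474 kg/m³, cost = 5.732 $/kg
  option G: E = 119.0 GPa, ρ = 4442 kg/m³, cost = 33.07 $/kg
  option D: E = 402.0 GPa, ρ = 19240 kg/m³, cost = 44.09 $/kg
  option X: E = 2.440 GPa, ρ = 1200 kg/m³, cost = 3.010 $/kg
  option R: M = 2.16 MN·m per $
  option G: M = 0.810 MN·m per $
  option X: M = 0.676 MN·m per $
  option D: M = 0.474 MN·m per $
Highest index: option R.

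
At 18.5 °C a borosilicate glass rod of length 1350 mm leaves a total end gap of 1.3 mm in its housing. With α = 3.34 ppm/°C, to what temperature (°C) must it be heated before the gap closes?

α·L₀·ΔT = 1.3 mm ⇒ ΔT = 1.3 / (3.34×10⁻⁶ × 1350.0) = 288.3 K.
T = 18.5 + 288.3 = 306.8 °C.

307 °C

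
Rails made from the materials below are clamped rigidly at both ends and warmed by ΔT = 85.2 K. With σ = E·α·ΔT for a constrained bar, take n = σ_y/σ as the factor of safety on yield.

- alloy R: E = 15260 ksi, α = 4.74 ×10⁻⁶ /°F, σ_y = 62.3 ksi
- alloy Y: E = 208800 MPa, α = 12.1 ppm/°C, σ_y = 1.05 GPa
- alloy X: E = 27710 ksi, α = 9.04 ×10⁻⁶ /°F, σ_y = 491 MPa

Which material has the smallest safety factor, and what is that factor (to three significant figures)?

Converting E to GPa, α to ×10⁻⁶/K, σ_y to MPa, then σ and n for each:
  alloy R: E = 105.2, α = 8.53, σ_y = 429.5 → σ = 76.5 MPa, n = 5.62
  alloy Y: E = 208.8, α = 12.1, σ_y = 1050 → σ = 215 MPa, n = 4.88
  alloy X: E = 191.1, α = 16.3, σ_y = 491.0 → σ = 265 MPa, n = 1.85
Smallest n: alloy X with n = 1.85.

alloy X, n = 1.85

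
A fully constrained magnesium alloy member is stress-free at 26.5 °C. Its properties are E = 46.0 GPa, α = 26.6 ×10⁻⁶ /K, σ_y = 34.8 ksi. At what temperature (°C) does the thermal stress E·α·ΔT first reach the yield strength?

223 °C

σ_y = 34.8 ksi = 239.9 MPa.
E·α·ΔT = 239.9 MPa ⇒ ΔT = 239.9 / (46.00×10³ × 26.6×10⁻⁶) = 196.1 K.
T = 26.5 + 196.1 = 222.6 °C.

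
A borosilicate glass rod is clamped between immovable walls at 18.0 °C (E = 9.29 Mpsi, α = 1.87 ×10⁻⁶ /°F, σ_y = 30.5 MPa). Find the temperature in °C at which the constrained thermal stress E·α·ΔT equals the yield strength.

E = 9.29 Mpsi = 64.05 GPa.
α = 1.87×10⁻⁶/°F × 9/5 = 3.37×10⁻⁶/K.
E·α·ΔT = 30.50 MPa ⇒ ΔT = 30.50 / (64.05×10³ × 3.37×10⁻⁶) = 141.5 K.
T = 18.0 + 141.5 = 159.5 °C.

159 °C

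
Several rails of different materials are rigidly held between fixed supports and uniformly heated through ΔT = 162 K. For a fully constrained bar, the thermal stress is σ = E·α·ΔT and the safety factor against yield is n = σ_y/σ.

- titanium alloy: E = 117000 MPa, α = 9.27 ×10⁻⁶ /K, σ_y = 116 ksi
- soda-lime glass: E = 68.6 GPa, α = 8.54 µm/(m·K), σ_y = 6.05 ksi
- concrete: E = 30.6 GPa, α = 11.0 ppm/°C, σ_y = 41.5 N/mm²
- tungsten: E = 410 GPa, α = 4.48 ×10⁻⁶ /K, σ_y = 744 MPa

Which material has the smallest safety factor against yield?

Converting E to GPa, α to ×10⁻⁶/K, σ_y to MPa, then σ and n for each:
  titanium alloy: E = 117.0, α = 9.27, σ_y = 799.8 → σ = 176 MPa, n = 4.55
  soda-lime glass: E = 68.60, α = 8.54, σ_y = 41.71 → σ = 94.9 MPa, n = 0.440
  concrete: E = 30.60, α = 11.0, σ_y = 41.50 → σ = 54.5 MPa, n = 0.761
  tungsten: E = 410.0, α = 4.48, σ_y = 744.0 → σ = 298 MPa, n = 2.50
Soda-lime glass has the lowest safety factor, n = 0.440.

soda-lime glass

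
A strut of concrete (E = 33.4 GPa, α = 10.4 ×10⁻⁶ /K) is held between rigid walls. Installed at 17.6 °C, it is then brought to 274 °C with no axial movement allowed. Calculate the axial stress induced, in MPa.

ΔT = 256.4 K. Constrained thermal stress σ = E·α·ΔT = 33.40×10³ MPa × 10.4×10⁻⁶ × 256.4 = 89.1 MPa (compressive).

89.1 MPa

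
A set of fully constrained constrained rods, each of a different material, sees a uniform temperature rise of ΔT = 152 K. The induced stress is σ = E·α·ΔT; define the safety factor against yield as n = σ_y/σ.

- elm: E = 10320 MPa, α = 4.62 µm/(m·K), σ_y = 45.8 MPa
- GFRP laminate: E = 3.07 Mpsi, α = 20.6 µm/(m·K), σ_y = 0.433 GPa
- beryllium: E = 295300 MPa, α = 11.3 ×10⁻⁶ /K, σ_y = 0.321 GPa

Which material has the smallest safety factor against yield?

In consistent units (E in GPa, α in ×10⁻⁶/K, σ_y in MPa):
  elm: E = 10.32, α = 4.62, σ_y = 45.80 → σ = 7.25 MPa, n = 6.32
  GFRP laminate: E = 21.17, α = 20.6, σ_y = 433.0 → σ = 66.3 MPa, n = 6.53
  beryllium: E = 295.3, α = 11.3, σ_y = 321.0 → σ = 507 MPa, n = 0.633
Smallest n: beryllium with n = 0.633.

beryllium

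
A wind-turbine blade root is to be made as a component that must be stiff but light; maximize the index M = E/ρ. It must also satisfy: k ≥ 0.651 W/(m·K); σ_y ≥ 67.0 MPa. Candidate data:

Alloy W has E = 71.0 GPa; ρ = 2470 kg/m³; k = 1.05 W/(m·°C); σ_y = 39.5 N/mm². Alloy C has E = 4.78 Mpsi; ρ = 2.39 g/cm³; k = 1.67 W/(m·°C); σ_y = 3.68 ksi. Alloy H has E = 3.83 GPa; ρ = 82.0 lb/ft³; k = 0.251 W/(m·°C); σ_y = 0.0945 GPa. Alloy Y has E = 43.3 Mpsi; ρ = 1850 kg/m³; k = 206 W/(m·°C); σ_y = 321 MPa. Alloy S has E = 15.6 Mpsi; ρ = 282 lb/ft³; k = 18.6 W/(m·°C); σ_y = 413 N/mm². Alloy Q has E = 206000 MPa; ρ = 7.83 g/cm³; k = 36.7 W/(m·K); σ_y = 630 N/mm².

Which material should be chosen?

alloy Y

Screen on constraints: k ≥ 0.651 W/(m·K); σ_y ≥ 67.0 MPa. Survivors: alloy Y, alloy S, alloy Q.
In SI units:
  alloy Y: E = 298.5 GPa, ρ = 1850 kg/m³
  alloy S: E = 107.6 GPa, ρ = 4517 kg/m³
  alloy Q: E = 206.0 GPa, ρ = 7830 kg/m³
  alloy Y: M = 161 MN·m/kg
  alloy Q: M = 26.3 MN·m/kg
  alloy S: M = 23.8 MN·m/kg
The maximum is for alloy Y.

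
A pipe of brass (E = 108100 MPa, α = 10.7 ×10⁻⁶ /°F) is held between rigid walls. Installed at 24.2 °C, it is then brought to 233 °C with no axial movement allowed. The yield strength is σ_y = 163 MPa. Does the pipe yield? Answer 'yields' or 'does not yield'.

yields

E = 108100 MPa = 108.1 GPa.
α = 10.7×10⁻⁶/°F × 9/5 = 19.3×10⁻⁶/K.
ΔT = 208.8 K. Constrained thermal stress σ = E·α·ΔT = 108.1×10³ MPa × 19.3×10⁻⁶ × 208.8 = 435 MPa (compressive).
Compare to σ_y = 163 MPa: σ ≥ σ_y, so it yields.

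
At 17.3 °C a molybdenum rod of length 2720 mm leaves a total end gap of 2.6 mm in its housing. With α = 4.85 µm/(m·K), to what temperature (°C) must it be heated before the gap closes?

214 °C

α·L₀·ΔT = 2.6 mm ⇒ ΔT = 2.6 / (4.85×10⁻⁶ × 2720.0) = 197.1 K.
T = 17.3 + 197.1 = 214.4 °C.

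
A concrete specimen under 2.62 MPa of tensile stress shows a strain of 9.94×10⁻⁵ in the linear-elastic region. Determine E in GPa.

E = σ/ε = 2.62 MPa / 9.94×10⁻⁵ = 26360 MPa = 26.4 GPa.

26.4 GPa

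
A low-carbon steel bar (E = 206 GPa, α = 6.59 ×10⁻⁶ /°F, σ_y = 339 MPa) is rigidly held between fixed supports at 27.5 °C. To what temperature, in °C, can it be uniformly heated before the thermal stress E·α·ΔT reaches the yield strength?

166 °C

α = 6.59×10⁻⁶/°F × 9/5 = 11.9×10⁻⁶/K.
E·α·ΔT = 339.0 MPa ⇒ ΔT = 339.0 / (206.0×10³ × 11.9×10⁻⁶) = 138.7 K.
T = 27.5 + 138.7 = 166.2 °C.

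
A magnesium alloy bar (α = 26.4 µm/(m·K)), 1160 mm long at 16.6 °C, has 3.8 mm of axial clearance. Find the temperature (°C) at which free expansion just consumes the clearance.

141 °C

α·L₀·ΔT = 3.8 mm ⇒ ΔT = 3.8 / (26.4×10⁻⁶ × 1160.0) = 124.1 K.
T = 16.6 + 124.1 = 140.7 °C.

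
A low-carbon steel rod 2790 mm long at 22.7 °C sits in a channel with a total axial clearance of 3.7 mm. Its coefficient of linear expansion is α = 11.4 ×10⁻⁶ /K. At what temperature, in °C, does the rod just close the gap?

139 °C

α·L₀·ΔT = 3.7 mm ⇒ ΔT = 3.7 / (11.4×10⁻⁶ × 2790.0) = 116.3 K.
T = 22.7 + 116.3 = 139.0 °C.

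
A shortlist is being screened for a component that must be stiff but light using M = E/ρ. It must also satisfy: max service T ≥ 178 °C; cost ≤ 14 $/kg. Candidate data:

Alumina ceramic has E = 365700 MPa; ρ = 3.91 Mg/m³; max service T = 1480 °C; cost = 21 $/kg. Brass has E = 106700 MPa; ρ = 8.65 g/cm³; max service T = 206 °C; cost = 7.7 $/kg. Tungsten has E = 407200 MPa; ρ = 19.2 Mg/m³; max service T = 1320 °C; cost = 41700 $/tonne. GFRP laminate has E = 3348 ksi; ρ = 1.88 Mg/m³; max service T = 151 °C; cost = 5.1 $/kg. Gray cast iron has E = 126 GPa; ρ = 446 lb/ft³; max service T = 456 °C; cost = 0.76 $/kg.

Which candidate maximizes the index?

Screen on constraints: max service T ≥ 178 °C; cost ≤ 14 $/kg. Survivors: brass, gray cast iron.
In SI units:
  brass: E = 106.7 GPa, ρ = 8650 kg/m³
  gray cast iron: E = 126.0 GPa, ρ = 7144 kg/m³
  gray cast iron: M = 17.6 MN·m/kg
  brass: M = 12.3 MN·m/kg
Gray cast iron has the largest M.

gray cast iron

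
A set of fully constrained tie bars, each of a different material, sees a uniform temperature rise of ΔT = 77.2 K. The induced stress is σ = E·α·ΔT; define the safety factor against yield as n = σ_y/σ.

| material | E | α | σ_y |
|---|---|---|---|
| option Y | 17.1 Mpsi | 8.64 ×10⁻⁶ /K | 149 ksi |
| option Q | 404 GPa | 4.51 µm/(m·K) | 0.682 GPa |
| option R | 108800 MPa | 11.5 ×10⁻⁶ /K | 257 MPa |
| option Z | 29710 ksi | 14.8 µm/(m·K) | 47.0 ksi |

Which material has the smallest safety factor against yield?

option Z

Converting E to GPa, α to ×10⁻⁶/K, σ_y to MPa, then σ and n for each:
  option Y: E = 117.9, α = 8.64, σ_y = 1027 → σ = 78.6 MPa, n = 13.1
  option Q: E = 404.0, α = 4.51, σ_y = 682.0 → σ = 141 MPa, n = 4.85
  option R: E = 108.8, α = 11.5, σ_y = 257.0 → σ = 96.6 MPa, n = 2.66
  option Z: E = 204.8, α = 14.8, σ_y = 324.1 → σ = 234 MPa, n = 1.38
Smallest n: option Z with n = 1.38.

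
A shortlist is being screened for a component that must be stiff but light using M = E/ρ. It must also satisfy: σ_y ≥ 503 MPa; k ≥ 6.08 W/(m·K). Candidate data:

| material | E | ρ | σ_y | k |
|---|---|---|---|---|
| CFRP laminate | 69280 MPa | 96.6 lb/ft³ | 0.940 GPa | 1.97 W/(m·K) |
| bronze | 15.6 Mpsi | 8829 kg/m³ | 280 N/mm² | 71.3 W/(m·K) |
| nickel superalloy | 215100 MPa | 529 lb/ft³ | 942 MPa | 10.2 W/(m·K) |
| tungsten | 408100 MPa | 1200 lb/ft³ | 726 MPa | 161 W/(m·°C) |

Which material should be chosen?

Screen on constraints: σ_y ≥ 503 MPa; k ≥ 6.08 W/(m·K). Survivors: nickel superalloy, tungsten.
Convert each candidate to consistent units, then evaluate M:
  nickel superalloy: E = 215.1 GPa, ρ = 8474 kg/m³
  tungsten: E = 408.1 GPa, ρ = 19220 kg/m³
  nickel superalloy: M = 25.4 MN·m/kg
  tungsten: M = 21.2 MN·m/kg
Nickel superalloy has the largest M.

nickel superalloy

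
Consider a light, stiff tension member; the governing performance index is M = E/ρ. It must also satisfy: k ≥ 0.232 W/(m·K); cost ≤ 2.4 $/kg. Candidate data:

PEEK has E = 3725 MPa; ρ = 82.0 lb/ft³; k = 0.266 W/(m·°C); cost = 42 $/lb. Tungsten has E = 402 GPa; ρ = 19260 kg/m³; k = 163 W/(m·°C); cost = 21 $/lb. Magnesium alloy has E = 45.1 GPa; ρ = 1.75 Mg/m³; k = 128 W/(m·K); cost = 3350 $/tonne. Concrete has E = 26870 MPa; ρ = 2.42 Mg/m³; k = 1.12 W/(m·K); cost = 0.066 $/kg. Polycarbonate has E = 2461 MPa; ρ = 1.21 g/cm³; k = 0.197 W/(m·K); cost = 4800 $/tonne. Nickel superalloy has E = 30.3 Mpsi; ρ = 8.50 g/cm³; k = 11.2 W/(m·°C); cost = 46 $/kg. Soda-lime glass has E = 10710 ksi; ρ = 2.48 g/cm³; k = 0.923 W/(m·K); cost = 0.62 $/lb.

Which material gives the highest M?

Screen on constraints: k ≥ 0.232 W/(m·K); cost ≤ 2.4 $/kg. Survivors: concrete, soda-lime glass.
Normalizing units and computing the index:
  concrete: E = 26.87 GPa, ρ = 2420 kg/m³
  soda-lime glass: E = 73.84 GPa, ρ = 2480 kg/m³
  soda-lime glass: M = 29.8 MN·m/kg
  concrete: M = 11.1 MN·m/kg
The maximum is for soda-lime glass.

soda-lime glass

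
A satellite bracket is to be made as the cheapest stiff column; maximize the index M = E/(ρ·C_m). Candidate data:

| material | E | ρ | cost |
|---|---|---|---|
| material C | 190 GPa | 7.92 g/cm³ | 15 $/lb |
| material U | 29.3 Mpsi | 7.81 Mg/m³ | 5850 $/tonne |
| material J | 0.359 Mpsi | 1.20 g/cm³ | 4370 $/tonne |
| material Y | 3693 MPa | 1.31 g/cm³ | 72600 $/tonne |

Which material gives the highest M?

Normalizing units and computing the index:
  material C: E = 190.0 GPa, ρ = 7920 kg/m³, cost = 33.07 $/kg
  material U: E = 202.0 GPa, ρ = 7810 kg/m³, cost = 5.850 $/kg
  material J: E = 2.475 GPa, ρ = 1200 kg/m³, cost = 4.370 $/kg
  material Y: E = 3.693 GPa, ρ = 1310 kg/m³, cost = 72.60 $/kg
  material U: M = 4.42 MN·m per $
  material C: M = 0.725 MN·m per $
  material J: M = 0.472 MN·m per $
  material Y: M = 0.0388 MN·m per $
Material U has the largest M.

material U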